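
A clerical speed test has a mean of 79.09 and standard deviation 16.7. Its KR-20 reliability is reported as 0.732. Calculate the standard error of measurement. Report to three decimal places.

8.645

SEM = SD · √(1 − ρ) = 16.7 × √0.268 = 16.7 × 0.5177 = 8.6454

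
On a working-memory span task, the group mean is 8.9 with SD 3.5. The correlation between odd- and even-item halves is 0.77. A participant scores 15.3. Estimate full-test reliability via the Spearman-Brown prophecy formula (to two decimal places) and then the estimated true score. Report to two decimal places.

Spearman-Brown: ρ = 2r/(1 + r) = 2(0.77)/(1 + 0.77) = 1.540/1.77 = 0.8701 → 0.87
T̂ = ρX + (1 − ρ)μ
  = 0.87 × 15.3 + 0.13 × 8.9
  = 13.311 + 1.157
  = 14.468
  ≈ 14.47

14.47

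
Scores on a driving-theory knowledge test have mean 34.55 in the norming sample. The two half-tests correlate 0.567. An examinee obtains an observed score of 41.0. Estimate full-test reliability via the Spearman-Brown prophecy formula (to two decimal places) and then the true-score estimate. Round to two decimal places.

Spearman-Brown: ρ = 2r/(1 + r) = 2(0.567)/(1 + 0.567) = 1.1340/1.567 = 0.7237 → 0.72
T̂ = ρX + (1 − ρ)μ
  = 0.72 × 41.0 + 0.28 × 34.55
  = 29.520 + 9.6740
  = 39.194
  ≈ 39.19

39.19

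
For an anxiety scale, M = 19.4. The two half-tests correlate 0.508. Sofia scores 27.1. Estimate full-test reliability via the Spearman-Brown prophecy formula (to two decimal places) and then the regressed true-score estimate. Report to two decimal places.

24.56

Spearman-Brown: ρ = 2r/(1 + r) = 2(0.508)/(1 + 0.508) = 1.0160/1.508 = 0.6737 → 0.67
T̂ = 0.67(27.1) + 0.33(19.4) = 18.157 + 6.402 = 24.559 → 24.56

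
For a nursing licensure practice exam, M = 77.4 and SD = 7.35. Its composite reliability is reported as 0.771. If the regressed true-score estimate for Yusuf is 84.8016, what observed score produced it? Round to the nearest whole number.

87

T̂ = ρX + (1 − ρ)μ  ⇒  X = (T̂ − (1 − ρ)μ) / ρ
X = (84.8016 − 0.229 × 77.4) / 0.771 = (84.8016 − 17.7246) / 0.771 = 67.0770 / 0.771 = 87.00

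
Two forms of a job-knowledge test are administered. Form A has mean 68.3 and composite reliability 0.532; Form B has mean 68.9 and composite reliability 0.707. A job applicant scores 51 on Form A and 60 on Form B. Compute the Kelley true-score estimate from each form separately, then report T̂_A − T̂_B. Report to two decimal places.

T̂_A = 0.532(51) + 0.468(68.3) = 59.0964
T̂_B = 0.707(60) + 0.293(68.9) = 62.6077
T̂_A − T̂_B = -3.5113

-3.51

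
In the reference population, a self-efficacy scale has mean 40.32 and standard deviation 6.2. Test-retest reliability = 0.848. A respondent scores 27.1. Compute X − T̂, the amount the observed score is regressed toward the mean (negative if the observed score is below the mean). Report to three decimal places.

-2.009

Regress the observed score toward the mean by the unreliability: T̂ = 0.848·27.1 + 0.152·40.32 = 22.9808 + 6.12864 = 29.10944.
X − T̂ = 27.1 − 29.1094 = -2.0094 → -2.009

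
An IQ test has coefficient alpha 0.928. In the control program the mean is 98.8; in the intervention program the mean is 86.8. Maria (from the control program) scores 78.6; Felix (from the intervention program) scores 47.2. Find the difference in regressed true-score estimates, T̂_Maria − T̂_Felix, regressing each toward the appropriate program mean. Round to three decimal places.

T̂_Maria = 0.928(78.6) + 0.072(98.8) = 80.05440
T̂_Felix = 0.928(47.2) + 0.072(86.8) = 50.05120
Difference = 80.05440 − 50.05120 = 30.00320

30.003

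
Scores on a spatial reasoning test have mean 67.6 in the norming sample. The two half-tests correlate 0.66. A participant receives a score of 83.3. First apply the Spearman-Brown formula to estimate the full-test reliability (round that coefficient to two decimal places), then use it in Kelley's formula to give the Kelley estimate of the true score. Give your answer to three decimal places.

80.160

Spearman-Brown: ρ = 2r/(1 + r) = 2(0.66)/(1 + 0.66) = 1.320/1.66 = 0.7952 → 0.80
Regress the observed score toward the mean by the unreliability: T̂ = 0.80·83.3 + 0.20·67.6 = 66.640 + 13.520 = 80.1600.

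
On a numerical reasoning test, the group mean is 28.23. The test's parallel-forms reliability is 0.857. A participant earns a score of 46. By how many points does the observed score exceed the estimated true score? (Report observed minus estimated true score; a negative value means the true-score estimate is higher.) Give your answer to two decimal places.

2.54

T̂ = 0.857(46) + 0.143(28.23) = 39.422 + 4.03689 = 43.4589 → 43.459
X − T̂ = 46 − 43.459 = 2.541 → 2.54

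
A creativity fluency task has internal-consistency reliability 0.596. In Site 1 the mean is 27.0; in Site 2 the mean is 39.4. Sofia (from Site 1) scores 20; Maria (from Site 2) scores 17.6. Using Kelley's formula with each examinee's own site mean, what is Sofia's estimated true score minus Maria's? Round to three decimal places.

-3.579

T̂_Sofia = 0.596(20) + 0.404(27.0) = 22.82800
T̂_Maria = 0.596(17.6) + 0.404(39.4) = 26.40720
Difference = 22.82800 − 26.40720 = -3.57920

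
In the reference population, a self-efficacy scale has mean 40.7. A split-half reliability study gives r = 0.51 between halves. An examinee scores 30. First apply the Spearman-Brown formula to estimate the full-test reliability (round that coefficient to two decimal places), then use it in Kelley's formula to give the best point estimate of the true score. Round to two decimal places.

Spearman-Brown: ρ = 2r/(1 + r) = 2(0.51)/(1 + 0.51) = 1.020/1.51 = 0.6755 → 0.68
Kelley's formula gives T̂ = 0.68·30 + 0.32·40.7 = 20.40 + 13.024 = 33.424.

33.42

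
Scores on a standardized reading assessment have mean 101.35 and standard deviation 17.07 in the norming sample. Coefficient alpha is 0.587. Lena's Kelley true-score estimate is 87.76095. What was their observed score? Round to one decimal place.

78.2

T̂ = ρX + (1 − ρ)μ  ⇒  X = (T̂ − (1 − ρ)μ) / ρ
X = (87.76095 − 0.413 × 101.35) / 0.587 = (87.76095 − 41.85755) / 0.587 = 45.90340 / 0.587 = 78.200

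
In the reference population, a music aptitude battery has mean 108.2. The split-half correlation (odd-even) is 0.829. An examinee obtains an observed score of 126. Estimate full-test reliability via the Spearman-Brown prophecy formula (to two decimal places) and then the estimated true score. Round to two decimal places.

Spearman-Brown: ρ = 2r/(1 + r) = 2(0.829)/(1 + 0.829) = 1.6580/1.829 = 0.9065 → 0.91
T̂ = ρX + (1 − ρ)μ
  = 0.91 × 126 + 0.09 × 108.2
  = 114.66 + 9.738
  = 124.398
  ≈ 124.40

124.40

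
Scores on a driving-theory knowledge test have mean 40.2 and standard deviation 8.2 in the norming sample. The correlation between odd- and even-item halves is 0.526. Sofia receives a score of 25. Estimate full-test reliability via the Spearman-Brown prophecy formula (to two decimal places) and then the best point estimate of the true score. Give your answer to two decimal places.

29.71

Spearman-Brown: ρ = 2r/(1 + r) = 2(0.526)/(1 + 0.526) = 1.0520/1.526 = 0.6894 → 0.69
Weight the observed score by reliability and the mean by (1 − reliability): T̂ = 0.69·25 + 0.31·40.2 = 17.25 + 12.462 = 29.712.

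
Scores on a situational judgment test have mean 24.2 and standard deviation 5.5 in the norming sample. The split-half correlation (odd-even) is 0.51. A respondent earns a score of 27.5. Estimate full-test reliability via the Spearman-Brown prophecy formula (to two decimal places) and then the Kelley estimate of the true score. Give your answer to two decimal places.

Spearman-Brown: ρ = 2r/(1 + r) = 2(0.51)/(1 + 0.51) = 1.020/1.51 = 0.6755 → 0.68
Weight the observed score by reliability and the mean by (1 − reliability): T̂ = 0.68·27.5 + 0.32·24.2 = 18.700 + 7.744 = 26.444.

26.44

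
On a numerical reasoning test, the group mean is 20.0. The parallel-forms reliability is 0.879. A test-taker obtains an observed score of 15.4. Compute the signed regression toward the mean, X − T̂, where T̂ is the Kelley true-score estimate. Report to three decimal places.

-0.557

Regress the observed score toward the mean by the unreliability: T̂ = 0.879·15.4 + 0.121·20.0 = 13.5366 + 2.4200 = 15.95660.
X − T̂ = 15.4 − 15.9566 = -0.5566 → -0.557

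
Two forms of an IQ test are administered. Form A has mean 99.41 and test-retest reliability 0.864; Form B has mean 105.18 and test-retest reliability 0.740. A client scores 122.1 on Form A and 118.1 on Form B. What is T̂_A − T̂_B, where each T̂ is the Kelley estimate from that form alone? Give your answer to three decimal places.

4.273

T̂_A = 0.864(122.1) + 0.136(99.41) = 119.01416
T̂_B = 0.740(118.1) + 0.260(105.18) = 114.74080
T̂_A − T̂_B = 4.27336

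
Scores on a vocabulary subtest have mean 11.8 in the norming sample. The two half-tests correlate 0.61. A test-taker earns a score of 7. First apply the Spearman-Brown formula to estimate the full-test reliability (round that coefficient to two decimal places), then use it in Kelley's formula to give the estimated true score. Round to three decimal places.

Spearman-Brown: ρ = 2r/(1 + r) = 2(0.61)/(1 + 0.61) = 1.220/1.61 = 0.7578 → 0.76
T̂ = ρX + (1 − ρ)μ
  = 0.76 × 7 + 0.24 × 11.8
  = 5.32 + 2.832
  = 8.1520
  ≈ 8.152

8.152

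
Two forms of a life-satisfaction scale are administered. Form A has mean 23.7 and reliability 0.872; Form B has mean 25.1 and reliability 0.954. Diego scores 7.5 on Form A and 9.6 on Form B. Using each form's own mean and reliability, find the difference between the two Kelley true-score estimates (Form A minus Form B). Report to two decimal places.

-0.74

T̂_A = 0.872(7.5) + 0.128(23.7) = 9.5736
T̂_B = 0.954(9.6) + 0.046(25.1) = 10.3130
T̂_A − T̂_B = -0.7394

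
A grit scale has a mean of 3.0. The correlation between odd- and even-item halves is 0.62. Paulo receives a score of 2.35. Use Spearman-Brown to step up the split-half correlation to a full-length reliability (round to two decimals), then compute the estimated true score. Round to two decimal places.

2.50

Spearman-Brown: ρ = 2r/(1 + r) = 2(0.62)/(1 + 0.62) = 1.240/1.62 = 0.7654 → 0.77
Regress the observed score toward the mean by the unreliability: T̂ = 0.77·2.35 + 0.23·3.0 = 1.8095 + 0.690 = 2.500.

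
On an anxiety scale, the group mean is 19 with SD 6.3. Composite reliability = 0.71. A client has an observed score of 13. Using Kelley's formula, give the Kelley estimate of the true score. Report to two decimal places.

T̂ = 0.71(13) + 0.29(19) = 9.23 + 5.51 = 14.740 → 14.74

14.74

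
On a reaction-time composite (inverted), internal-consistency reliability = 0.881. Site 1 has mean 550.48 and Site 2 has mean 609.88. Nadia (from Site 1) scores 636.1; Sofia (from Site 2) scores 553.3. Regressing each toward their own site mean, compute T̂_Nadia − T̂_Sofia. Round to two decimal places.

T̂_Nadia = 0.881(636.1) + 0.119(550.48) = 625.9112
T̂_Sofia = 0.881(553.3) + 0.119(609.88) = 560.0330
Difference = 625.9112 − 560.0330 = 65.8782

65.88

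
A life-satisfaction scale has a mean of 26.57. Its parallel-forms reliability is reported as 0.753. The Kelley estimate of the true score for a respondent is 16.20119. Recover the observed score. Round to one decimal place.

T̂ = ρX + (1 − ρ)μ  ⇒  X = (T̂ − (1 − ρ)μ) / ρ
X = (16.20119 − 0.247 × 26.57) / 0.753 = (16.20119 − 6.56279) / 0.753 = 9.63840 / 0.753 = 12.800

12.8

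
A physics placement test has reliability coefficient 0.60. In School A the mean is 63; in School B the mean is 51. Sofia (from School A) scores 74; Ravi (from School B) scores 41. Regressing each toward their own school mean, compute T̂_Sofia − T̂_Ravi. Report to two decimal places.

T̂_Sofia = 0.60(74) + 0.40(63) = 69.6000
T̂_Ravi = 0.60(41) + 0.40(51) = 45.0000
Difference = 69.6000 − 45.0000 = 24.6000

24.60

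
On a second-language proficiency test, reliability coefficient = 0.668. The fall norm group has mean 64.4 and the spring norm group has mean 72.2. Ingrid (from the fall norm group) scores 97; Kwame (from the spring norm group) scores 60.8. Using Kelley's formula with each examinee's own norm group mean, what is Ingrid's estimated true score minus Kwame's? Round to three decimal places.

21.592

T̂_Ingrid = 0.668(97) + 0.332(64.4) = 86.17680
T̂_Kwame = 0.668(60.8) + 0.332(72.2) = 64.58480
Difference = 86.17680 − 64.58480 = 21.59200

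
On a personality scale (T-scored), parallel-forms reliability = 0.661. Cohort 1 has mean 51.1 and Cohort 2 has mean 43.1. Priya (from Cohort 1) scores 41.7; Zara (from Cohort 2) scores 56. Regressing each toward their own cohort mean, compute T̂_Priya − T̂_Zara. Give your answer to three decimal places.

-6.740

T̂_Priya = 0.661(41.7) + 0.339(51.1) = 44.88660
T̂_Zara = 0.661(56) + 0.339(43.1) = 51.62690
Difference = 44.88660 − 51.62690 = -6.74030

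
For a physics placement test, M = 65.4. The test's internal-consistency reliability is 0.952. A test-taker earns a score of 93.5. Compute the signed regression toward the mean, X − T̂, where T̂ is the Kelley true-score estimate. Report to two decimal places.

1.35

Kelley's formula gives T̂ = 0.952·93.5 + 0.048·65.4 = 89.0120 + 3.1392 = 92.1512.
X − T̂ = 93.5 − 92.151 = 1.349 → 1.35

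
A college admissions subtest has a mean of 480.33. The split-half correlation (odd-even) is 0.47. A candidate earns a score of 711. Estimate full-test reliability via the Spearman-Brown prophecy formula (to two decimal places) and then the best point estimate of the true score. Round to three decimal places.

Spearman-Brown: ρ = 2r/(1 + r) = 2(0.47)/(1 + 0.47) = 0.940/1.47 = 0.6395 → 0.64
Weight the observed score by reliability and the mean by (1 − reliability): T̂ = 0.64·711 + 0.36·480.33 = 455.04 + 172.9188 = 627.9588.

627.959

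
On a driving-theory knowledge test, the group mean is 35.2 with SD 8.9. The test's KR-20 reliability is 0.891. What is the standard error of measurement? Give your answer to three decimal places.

SEM = SD · √(1 − ρ) = 8.9 × √0.109 = 8.9 × 0.3302 = 2.9383

2.938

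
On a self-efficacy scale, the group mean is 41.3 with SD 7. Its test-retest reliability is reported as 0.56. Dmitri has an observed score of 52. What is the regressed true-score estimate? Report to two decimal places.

47.29

T̂ = ρX + (1 − ρ)μ
  = 0.56 × 52 + 0.44 × 41.3
  = 29.12 + 18.172
  = 47.292
  ≈ 47.29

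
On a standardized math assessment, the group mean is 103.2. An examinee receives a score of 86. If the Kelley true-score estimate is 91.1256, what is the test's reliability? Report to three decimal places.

0.702

T̂ = ρX + (1 − ρ)μ  ⇒  T̂ − μ = ρ(X − μ)
ρ = (T̂ − μ)/(X − μ) = (91.1256 − 103.2) / (86 − 103.2) = -12.0744 / -17.2 = 0.70200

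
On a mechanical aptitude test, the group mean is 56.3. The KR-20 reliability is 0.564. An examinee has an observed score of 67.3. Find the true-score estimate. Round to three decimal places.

62.504

T̂ = 0.564(67.3) + 0.436(56.3) = 37.9572 + 24.5468 = 62.5040 → 62.504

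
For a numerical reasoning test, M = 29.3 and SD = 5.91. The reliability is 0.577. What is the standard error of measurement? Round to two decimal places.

SEM = SD · √(1 − ρ) = 5.91 × √0.423 = 5.91 × 0.6504 = 3.844

3.84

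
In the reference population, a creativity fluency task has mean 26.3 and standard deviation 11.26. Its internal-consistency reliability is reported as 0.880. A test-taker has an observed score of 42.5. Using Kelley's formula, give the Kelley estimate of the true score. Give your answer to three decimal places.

40.556

T̂ = 0.880(42.5) + 0.120(26.3) = 37.4000 + 3.1560 = 40.5560 → 40.556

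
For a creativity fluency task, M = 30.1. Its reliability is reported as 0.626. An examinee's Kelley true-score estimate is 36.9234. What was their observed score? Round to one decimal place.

41.0

T̂ = ρX + (1 − ρ)μ  ⇒  X = (T̂ − (1 − ρ)μ) / ρ
X = (36.9234 − 0.374 × 30.1) / 0.626 = (36.9234 − 11.2574) / 0.626 = 25.6660 / 0.626 = 41.000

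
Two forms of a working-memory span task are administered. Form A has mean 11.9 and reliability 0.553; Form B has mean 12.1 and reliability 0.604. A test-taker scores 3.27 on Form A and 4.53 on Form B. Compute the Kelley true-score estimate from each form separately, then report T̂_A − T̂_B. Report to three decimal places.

T̂_A = 0.553(3.27) + 0.447(11.9) = 7.12761
T̂_B = 0.604(4.53) + 0.396(12.1) = 7.52772
T̂_A − T̂_B = -0.40011

-0.400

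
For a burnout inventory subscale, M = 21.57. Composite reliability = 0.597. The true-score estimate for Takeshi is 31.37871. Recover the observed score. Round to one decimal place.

T̂ = ρX + (1 − ρ)μ  ⇒  X = (T̂ − (1 − ρ)μ) / ρ
X = (31.37871 − 0.403 × 21.57) / 0.597 = (31.37871 − 8.69271) / 0.597 = 22.68600 / 0.597 = 38.000

38.0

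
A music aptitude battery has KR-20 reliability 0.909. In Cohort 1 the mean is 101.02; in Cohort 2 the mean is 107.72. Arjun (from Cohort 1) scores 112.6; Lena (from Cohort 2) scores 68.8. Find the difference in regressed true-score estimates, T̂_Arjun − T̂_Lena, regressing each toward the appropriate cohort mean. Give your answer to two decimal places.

T̂_Arjun = 0.909(112.6) + 0.091(101.02) = 111.5462
T̂_Lena = 0.909(68.8) + 0.091(107.72) = 72.3417
Difference = 111.5462 − 72.3417 = 39.2045

39.20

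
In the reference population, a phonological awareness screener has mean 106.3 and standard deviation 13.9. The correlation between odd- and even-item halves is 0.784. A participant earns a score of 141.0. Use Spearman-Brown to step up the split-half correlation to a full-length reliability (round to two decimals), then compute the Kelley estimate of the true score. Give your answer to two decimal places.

136.84

Spearman-Brown: ρ = 2r/(1 + r) = 2(0.784)/(1 + 0.784) = 1.5680/1.784 = 0.8789 → 0.88
Kelley's formula gives T̂ = 0.88·141.0 + 0.12·106.3 = 124.080 + 12.756 = 136.836.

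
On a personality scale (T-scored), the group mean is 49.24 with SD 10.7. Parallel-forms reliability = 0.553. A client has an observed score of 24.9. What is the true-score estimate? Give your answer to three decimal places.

35.780

Weight the observed score by reliability and the mean by (1 − reliability): T̂ = 0.553·24.9 + 0.447·49.24 = 13.7697 + 22.01028 = 35.7800.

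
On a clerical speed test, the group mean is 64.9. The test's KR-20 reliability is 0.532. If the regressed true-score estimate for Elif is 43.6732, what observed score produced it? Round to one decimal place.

25.0

T̂ = ρX + (1 − ρ)μ  ⇒  X = (T̂ − (1 − ρ)μ) / ρ
X = (43.6732 − 0.468 × 64.9) / 0.532 = (43.6732 − 30.3732) / 0.532 = 13.3000 / 0.532 = 25.000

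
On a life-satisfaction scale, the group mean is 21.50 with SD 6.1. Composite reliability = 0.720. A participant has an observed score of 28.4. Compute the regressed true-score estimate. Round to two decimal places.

T̂ = 0.720(28.4) + 0.280(21.50) = 20.4480 + 6.02000 = 26.468 → 26.47

26.47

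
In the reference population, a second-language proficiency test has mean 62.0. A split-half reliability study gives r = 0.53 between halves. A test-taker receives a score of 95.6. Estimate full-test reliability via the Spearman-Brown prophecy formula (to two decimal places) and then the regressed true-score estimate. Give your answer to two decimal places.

85.18

Spearman-Brown: ρ = 2r/(1 + r) = 2(0.53)/(1 + 0.53) = 1.060/1.53 = 0.6928 → 0.69
T̂ = 0.69(95.6) + 0.31(62.0) = 65.964 + 19.220 = 85.184 → 85.18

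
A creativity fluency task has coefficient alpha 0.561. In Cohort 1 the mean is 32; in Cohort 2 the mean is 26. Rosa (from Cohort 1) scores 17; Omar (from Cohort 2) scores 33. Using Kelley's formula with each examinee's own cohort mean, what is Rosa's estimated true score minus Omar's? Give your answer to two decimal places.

T̂_Rosa = 0.561(17) + 0.439(32) = 23.5850
T̂_Omar = 0.561(33) + 0.439(26) = 29.9270
Difference = 23.5850 − 29.9270 = -6.3420

-6.34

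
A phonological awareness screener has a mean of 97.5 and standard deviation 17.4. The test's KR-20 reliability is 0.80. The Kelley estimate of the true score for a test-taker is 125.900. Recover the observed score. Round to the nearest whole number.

T̂ = ρX + (1 − ρ)μ  ⇒  X = (T̂ − (1 − ρ)μ) / ρ
X = (125.900 − 0.20 × 97.5) / 0.80 = (125.900 − 19.500) / 0.80 = 106.400 / 0.80 = 133.00

133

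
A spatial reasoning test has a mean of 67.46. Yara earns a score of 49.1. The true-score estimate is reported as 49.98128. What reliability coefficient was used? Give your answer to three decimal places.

0.952

T̂ = ρX + (1 − ρ)μ  ⇒  T̂ − μ = ρ(X − μ)
ρ = (T̂ − μ)/(X − μ) = (49.98128 − 67.46) / (49.1 − 67.46) = -17.47872 / -18.36 = 0.95200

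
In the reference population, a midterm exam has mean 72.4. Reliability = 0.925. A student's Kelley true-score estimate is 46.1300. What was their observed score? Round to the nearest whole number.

T̂ = ρX + (1 − ρ)μ  ⇒  X = (T̂ − (1 − ρ)μ) / ρ
X = (46.1300 − 0.075 × 72.4) / 0.925 = (46.1300 − 5.4300) / 0.925 = 40.7000 / 0.925 = 44.00

44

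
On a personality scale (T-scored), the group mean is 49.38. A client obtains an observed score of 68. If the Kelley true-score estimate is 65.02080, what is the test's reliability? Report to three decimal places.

T̂ = ρX + (1 − ρ)μ  ⇒  T̂ − μ = ρ(X − μ)
ρ = (T̂ − μ)/(X − μ) = (65.02080 − 49.38) / (68 − 49.38) = 15.64080 / 18.62 = 0.84000

0.840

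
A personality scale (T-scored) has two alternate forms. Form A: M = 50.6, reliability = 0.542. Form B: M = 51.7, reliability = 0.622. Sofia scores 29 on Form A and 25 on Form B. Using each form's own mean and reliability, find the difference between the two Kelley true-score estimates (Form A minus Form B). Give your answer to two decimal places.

T̂_A = 0.542(29) + 0.458(50.6) = 38.8928
T̂_B = 0.622(25) + 0.378(51.7) = 35.0926
T̂_A − T̂_B = 3.8002

3.80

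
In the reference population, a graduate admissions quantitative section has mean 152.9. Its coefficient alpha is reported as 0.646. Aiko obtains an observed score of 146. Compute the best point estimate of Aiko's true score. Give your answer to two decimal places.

148.44

T̂ = ρX + (1 − ρ)μ
  = 0.646 × 146 + 0.354 × 152.9
  = 94.316 + 54.1266
  = 148.443
  ≈ 148.44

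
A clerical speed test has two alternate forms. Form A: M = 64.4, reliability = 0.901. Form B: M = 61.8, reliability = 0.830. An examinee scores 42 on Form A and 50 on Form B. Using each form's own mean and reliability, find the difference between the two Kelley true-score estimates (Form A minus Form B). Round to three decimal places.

T̂_A = 0.901(42) + 0.099(64.4) = 44.21760
T̂_B = 0.830(50) + 0.170(61.8) = 52.00600
T̂_A − T̂_B = -7.78840

-7.788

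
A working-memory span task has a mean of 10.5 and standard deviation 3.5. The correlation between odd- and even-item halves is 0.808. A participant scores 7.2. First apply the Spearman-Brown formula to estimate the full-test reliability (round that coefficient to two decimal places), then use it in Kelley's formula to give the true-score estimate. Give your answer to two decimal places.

Spearman-Brown: ρ = 2r/(1 + r) = 2(0.808)/(1 + 0.808) = 1.6160/1.808 = 0.8938 → 0.89
T̂ = ρX + (1 − ρ)μ
  = 0.89 × 7.2 + 0.11 × 10.5
  = 6.408 + 1.155
  = 7.563
  ≈ 7.56

7.56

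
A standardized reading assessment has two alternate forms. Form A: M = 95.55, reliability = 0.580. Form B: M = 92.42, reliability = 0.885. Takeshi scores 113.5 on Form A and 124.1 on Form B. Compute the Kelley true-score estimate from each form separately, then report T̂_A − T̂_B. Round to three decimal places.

T̂_A = 0.580(113.5) + 0.420(95.55) = 105.96100
T̂_B = 0.885(124.1) + 0.115(92.42) = 120.45680
T̂_A − T̂_B = -14.49580

-14.496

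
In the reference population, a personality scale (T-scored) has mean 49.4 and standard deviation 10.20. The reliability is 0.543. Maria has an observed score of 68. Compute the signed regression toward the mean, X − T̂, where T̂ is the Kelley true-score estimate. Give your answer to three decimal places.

8.500

T̂ = ρX + (1 − ρ)μ
  = 0.543 × 68 + 0.457 × 49.4
  = 36.924 + 22.5758
  = 59.49980
  ≈ 59.4998
X − T̂ = 68 − 59.4998 = 8.5002 → 8.500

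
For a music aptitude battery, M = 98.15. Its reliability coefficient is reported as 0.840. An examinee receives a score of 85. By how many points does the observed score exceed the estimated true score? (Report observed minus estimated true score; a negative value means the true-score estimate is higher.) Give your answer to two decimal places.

-2.10

T̂ = 0.840(85) + 0.160(98.15) = 71.400 + 15.70400 = 87.1040 → 87.104
X − T̂ = 85 − 87.104 = -2.104 → -2.10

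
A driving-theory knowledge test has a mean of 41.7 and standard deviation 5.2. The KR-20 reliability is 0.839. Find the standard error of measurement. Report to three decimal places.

2.086

SEM = SD · √(1 − ρ) = 5.2 × √0.161 = 5.2 × 0.4012 = 2.0865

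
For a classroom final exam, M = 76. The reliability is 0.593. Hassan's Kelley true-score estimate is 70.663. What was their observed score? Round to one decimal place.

67.0

T̂ = ρX + (1 − ρ)μ  ⇒  X = (T̂ − (1 − ρ)μ) / ρ
X = (70.663 − 0.407 × 76) / 0.593 = (70.663 − 30.932) / 0.593 = 39.731 / 0.593 = 67.000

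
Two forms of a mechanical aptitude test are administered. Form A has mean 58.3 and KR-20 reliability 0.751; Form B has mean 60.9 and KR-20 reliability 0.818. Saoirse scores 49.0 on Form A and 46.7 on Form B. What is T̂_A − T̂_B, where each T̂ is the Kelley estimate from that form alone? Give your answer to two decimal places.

T̂_A = 0.751(49.0) + 0.249(58.3) = 51.3157
T̂_B = 0.818(46.7) + 0.182(60.9) = 49.2844
T̂_A − T̂_B = 2.0313

2.03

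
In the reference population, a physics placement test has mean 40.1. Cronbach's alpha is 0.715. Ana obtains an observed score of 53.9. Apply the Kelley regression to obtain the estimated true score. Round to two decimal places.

T̂ = 0.715(53.9) + 0.285(40.1) = 38.5385 + 11.4285 = 49.967 → 49.97

49.97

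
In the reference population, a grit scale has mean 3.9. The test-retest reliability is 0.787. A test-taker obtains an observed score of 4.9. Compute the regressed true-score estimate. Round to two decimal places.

Kelley's formula gives T̂ = 0.787·4.9 + 0.213·3.9 = 3.8563 + 0.8307 = 4.687.

4.69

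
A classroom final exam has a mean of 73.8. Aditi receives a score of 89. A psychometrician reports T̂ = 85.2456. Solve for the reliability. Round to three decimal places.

0.753

T̂ = ρX + (1 − ρ)μ  ⇒  T̂ − μ = ρ(X − μ)
ρ = (T̂ − μ)/(X − μ) = (85.2456 − 73.8) / (89 − 73.8) = 11.4456 / 15.2 = 0.75300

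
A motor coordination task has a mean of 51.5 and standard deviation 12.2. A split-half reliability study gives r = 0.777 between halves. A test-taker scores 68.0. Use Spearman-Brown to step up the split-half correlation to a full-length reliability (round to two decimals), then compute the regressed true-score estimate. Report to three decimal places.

65.855

Spearman-Brown: ρ = 2r/(1 + r) = 2(0.777)/(1 + 0.777) = 1.5540/1.777 = 0.8745 → 0.87
Kelley's formula gives T̂ = 0.87·68.0 + 0.13·51.5 = 59.160 + 6.695 = 65.8550.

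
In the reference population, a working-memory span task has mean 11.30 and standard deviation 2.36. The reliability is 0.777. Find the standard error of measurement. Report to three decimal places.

1.114

SEM = SD · √(1 − ρ) = 2.36 × √0.223 = 2.36 × 0.4722 = 1.1145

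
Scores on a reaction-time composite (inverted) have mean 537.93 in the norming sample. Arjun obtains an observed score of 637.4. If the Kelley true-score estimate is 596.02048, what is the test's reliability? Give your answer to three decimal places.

T̂ = ρX + (1 − ρ)μ  ⇒  T̂ − μ = ρ(X − μ)
ρ = (T̂ − μ)/(X − μ) = (596.02048 − 537.93) / (637.4 − 537.93) = 58.09048 / 99.47 = 0.58400

0.584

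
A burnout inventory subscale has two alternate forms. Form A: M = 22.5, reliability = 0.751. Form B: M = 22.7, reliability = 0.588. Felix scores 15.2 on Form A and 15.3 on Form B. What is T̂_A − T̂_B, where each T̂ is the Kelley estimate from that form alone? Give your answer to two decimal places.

-1.33

T̂_A = 0.751(15.2) + 0.249(22.5) = 17.0177
T̂_B = 0.588(15.3) + 0.412(22.7) = 18.3488
T̂_A − T̂_B = -1.3311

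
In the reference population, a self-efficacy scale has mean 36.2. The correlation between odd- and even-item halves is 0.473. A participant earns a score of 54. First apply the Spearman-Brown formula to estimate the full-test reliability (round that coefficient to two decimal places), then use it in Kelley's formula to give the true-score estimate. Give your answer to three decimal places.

47.592

Spearman-Brown: ρ = 2r/(1 + r) = 2(0.473)/(1 + 0.473) = 0.9460/1.473 = 0.6422 → 0.64
T̂ = 0.64(54) + 0.36(36.2) = 34.56 + 13.032 = 47.5920 → 47.592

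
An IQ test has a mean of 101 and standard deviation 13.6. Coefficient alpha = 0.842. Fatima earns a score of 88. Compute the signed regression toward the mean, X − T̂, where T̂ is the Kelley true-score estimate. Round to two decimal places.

-2.05

T̂ = ρX + (1 − ρ)μ
  = 0.842 × 88 + 0.158 × 101
  = 74.096 + 15.958
  = 90.0540
  ≈ 90.054
X − T̂ = 88 − 90.054 = -2.054 → -2.05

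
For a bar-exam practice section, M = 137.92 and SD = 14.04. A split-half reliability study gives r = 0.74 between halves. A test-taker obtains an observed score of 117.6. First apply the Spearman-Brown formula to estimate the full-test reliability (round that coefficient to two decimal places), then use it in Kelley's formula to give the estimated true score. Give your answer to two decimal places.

120.65

Spearman-Brown: ρ = 2r/(1 + r) = 2(0.74)/(1 + 0.74) = 1.480/1.74 = 0.8506 → 0.85
T̂ = ρX + (1 − ρ)μ
  = 0.85 × 117.6 + 0.15 × 137.92
  = 99.960 + 20.6880
  = 120.648
  ≈ 120.65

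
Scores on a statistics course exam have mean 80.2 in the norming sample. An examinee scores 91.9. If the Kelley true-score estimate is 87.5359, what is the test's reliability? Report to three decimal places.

0.627

T̂ = ρX + (1 − ρ)μ  ⇒  T̂ − μ = ρ(X − μ)
ρ = (T̂ − μ)/(X − μ) = (87.5359 − 80.2) / (91.9 − 80.2) = 7.3359 / 11.7 = 0.62700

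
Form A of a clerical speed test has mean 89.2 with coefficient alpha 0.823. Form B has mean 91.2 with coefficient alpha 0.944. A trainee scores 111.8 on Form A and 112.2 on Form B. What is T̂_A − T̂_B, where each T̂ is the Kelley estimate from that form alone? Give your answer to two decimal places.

T̂_A = 0.823(111.8) + 0.177(89.2) = 107.7998
T̂_B = 0.944(112.2) + 0.056(91.2) = 111.0240
T̂_A − T̂_B = -3.2242

-3.22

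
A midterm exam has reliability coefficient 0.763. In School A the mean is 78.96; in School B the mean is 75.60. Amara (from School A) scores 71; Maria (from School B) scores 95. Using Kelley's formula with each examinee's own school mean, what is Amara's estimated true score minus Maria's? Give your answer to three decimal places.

T̂_Amara = 0.763(71) + 0.237(78.96) = 72.88652
T̂_Maria = 0.763(95) + 0.237(75.60) = 90.40220
Difference = 72.88652 − 90.40220 = -17.51568

-17.516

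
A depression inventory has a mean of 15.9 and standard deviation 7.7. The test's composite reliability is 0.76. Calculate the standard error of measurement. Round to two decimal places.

SEM = SD · √(1 − ρ) = 7.7 × √0.24 = 7.7 × 0.4899 = 3.772

3.77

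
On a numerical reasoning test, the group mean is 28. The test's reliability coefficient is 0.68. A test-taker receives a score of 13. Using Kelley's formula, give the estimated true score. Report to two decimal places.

17.80

T̂ = 0.68(13) + 0.32(28) = 8.84 + 8.96 = 17.800 → 17.80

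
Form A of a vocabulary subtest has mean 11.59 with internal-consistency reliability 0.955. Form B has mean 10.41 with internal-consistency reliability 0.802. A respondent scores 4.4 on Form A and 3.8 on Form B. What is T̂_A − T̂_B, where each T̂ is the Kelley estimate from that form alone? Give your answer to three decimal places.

T̂_A = 0.955(4.4) + 0.045(11.59) = 4.72355
T̂_B = 0.802(3.8) + 0.198(10.41) = 5.10878
T̂_A − T̂_B = -0.38523

-0.385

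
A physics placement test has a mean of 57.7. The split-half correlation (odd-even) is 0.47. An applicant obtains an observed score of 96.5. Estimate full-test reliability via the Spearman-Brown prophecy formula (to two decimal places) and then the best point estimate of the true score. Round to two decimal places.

82.53

Spearman-Brown: ρ = 2r/(1 + r) = 2(0.47)/(1 + 0.47) = 0.940/1.47 = 0.6395 → 0.64
Regress the observed score toward the mean by the unreliability: T̂ = 0.64·96.5 + 0.36·57.7 = 61.760 + 20.772 = 82.532.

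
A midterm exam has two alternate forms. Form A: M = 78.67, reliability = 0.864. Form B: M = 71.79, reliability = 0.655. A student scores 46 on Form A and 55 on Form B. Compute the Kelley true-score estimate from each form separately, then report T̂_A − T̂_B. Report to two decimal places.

T̂_A = 0.864(46) + 0.136(78.67) = 50.4431
T̂_B = 0.655(55) + 0.345(71.79) = 60.7925
T̂_A − T̂_B = -10.3494

-10.35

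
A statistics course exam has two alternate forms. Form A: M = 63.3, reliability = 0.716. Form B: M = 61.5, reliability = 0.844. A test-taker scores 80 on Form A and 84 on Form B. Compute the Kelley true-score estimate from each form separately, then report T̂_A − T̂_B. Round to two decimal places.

T̂_A = 0.716(80) + 0.284(63.3) = 75.2572
T̂_B = 0.844(84) + 0.156(61.5) = 80.4900
T̂_A − T̂_B = -5.2328

-5.23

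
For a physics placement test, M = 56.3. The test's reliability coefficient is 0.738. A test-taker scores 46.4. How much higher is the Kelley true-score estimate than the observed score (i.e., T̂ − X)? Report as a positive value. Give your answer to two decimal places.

2.59

Kelley's formula gives T̂ = 0.738·46.4 + 0.262·56.3 = 34.2432 + 14.7506 = 48.9938.
T̂ − X = 48.994 − 46.4 = 2.594 → 2.59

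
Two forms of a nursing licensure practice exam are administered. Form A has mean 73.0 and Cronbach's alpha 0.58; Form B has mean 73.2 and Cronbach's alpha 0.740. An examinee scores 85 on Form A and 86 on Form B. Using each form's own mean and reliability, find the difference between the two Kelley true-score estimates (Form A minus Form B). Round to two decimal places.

T̂_A = 0.58(85) + 0.42(73.0) = 79.9600
T̂_B = 0.740(86) + 0.260(73.2) = 82.6720
T̂_A − T̂_B = -2.7120

-2.71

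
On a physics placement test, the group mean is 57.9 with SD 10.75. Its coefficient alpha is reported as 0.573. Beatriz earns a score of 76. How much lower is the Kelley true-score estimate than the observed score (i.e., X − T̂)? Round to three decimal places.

Weight the observed score by reliability and the mean by (1 − reliability): T̂ = 0.573·76 + 0.427·57.9 = 43.548 + 24.7233 = 68.27130.
X − T̂ = 76 − 68.2713 = 7.7287 → 7.729

7.729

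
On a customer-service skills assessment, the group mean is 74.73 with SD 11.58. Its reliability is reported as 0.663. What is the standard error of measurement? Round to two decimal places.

SEM = SD · √(1 − ρ) = 11.58 × √0.337 = 11.58 × 0.5805 = 6.722

6.72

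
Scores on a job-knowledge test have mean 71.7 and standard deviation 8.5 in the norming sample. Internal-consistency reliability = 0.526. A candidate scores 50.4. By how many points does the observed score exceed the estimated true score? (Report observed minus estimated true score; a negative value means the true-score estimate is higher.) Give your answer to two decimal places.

-10.10

Regress the observed score toward the mean by the unreliability: T̂ = 0.526·50.4 + 0.474·71.7 = 26.5104 + 33.9858 = 60.4962.
X − T̂ = 50.4 − 60.496 = -10.096 → -10.10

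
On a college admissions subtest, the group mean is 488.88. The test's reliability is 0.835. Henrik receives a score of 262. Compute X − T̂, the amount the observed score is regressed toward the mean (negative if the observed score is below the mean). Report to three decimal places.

-37.435

T̂ = ρX + (1 − ρ)μ
  = 0.835 × 262 + 0.165 × 488.88
  = 218.770 + 80.66520
  = 299.43520
  ≈ 299.4352
X − T̂ = 262 − 299.4352 = -37.4352 → -37.435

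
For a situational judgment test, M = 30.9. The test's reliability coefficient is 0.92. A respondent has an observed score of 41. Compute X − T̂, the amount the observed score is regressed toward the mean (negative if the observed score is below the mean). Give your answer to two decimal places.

Weight the observed score by reliability and the mean by (1 − reliability): T̂ = 0.92·41 + 0.08·30.9 = 37.72 + 2.472 = 40.1920.
X − T̂ = 41 − 40.192 = 0.808 → 0.81

0.81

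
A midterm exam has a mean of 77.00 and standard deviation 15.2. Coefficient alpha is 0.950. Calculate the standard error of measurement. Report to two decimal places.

3.40

SEM = SD · √(1 − ρ) = 15.2 × √0.050 = 15.2 × 0.2236 = 3.399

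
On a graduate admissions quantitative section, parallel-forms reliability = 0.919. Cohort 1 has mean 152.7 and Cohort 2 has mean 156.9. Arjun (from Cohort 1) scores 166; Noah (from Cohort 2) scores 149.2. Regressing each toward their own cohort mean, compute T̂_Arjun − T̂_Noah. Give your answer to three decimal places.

15.099

T̂_Arjun = 0.919(166) + 0.081(152.7) = 164.92270
T̂_Noah = 0.919(149.2) + 0.081(156.9) = 149.82370
Difference = 164.92270 − 149.82370 = 15.09900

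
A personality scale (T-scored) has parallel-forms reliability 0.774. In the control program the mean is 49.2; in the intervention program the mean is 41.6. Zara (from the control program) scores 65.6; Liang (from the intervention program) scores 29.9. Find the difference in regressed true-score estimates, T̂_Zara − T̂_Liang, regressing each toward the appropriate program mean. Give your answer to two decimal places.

29.35

T̂_Zara = 0.774(65.6) + 0.226(49.2) = 61.8936
T̂_Liang = 0.774(29.9) + 0.226(41.6) = 32.5442
Difference = 61.8936 − 32.5442 = 29.3494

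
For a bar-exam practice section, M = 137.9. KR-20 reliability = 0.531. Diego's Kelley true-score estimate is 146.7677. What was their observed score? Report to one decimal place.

154.6

T̂ = ρX + (1 − ρ)μ  ⇒  X = (T̂ − (1 − ρ)μ) / ρ
X = (146.7677 − 0.469 × 137.9) / 0.531 = (146.7677 − 64.6751) / 0.531 = 82.0926 / 0.531 = 154.600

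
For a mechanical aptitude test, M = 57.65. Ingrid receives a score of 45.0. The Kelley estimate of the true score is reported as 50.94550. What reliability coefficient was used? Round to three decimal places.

T̂ = ρX + (1 − ρ)μ  ⇒  T̂ − μ = ρ(X − μ)
ρ = (T̂ − μ)/(X − μ) = (50.94550 − 57.65) / (45.0 − 57.65) = -6.70450 / -12.65 = 0.53000

0.530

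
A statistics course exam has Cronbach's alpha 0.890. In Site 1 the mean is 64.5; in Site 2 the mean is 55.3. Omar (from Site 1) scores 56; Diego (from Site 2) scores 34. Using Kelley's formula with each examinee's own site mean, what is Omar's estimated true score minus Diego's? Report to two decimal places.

20.59

T̂_Omar = 0.890(56) + 0.110(64.5) = 56.9350
T̂_Diego = 0.890(34) + 0.110(55.3) = 36.3430
Difference = 56.9350 − 36.3430 = 20.5920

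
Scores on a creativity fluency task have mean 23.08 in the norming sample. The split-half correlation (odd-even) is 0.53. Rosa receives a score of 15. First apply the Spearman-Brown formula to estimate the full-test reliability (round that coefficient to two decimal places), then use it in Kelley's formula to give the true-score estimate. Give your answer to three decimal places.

Spearman-Brown: ρ = 2r/(1 + r) = 2(0.53)/(1 + 0.53) = 1.060/1.53 = 0.6928 → 0.69
Regress the observed score toward the mean by the unreliability: T̂ = 0.69·15 + 0.31·23.08 = 10.35 + 7.1548 = 17.5048.

17.505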